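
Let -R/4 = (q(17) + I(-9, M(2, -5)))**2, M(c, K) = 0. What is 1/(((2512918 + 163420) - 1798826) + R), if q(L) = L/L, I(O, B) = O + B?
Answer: 1/877256 ≈ 1.1399e-6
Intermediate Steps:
I(O, B) = B + O
q(L) = 1
R = -256 (R = -4*(1 + (0 - 9))**2 = -4*(1 - 9)**2 = -4*(-8)**2 = -4*64 = -256)
1/(((2512918 + 163420) - 1798826) + R) = 1/(((2512918 + 163420) - 1798826) - 256) = 1/((2676338 - 1798826) - 256) = 1/(877512 - 256) = 1/877256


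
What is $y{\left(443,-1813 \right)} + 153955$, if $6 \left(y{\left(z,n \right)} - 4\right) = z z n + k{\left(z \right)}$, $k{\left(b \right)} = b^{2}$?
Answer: $-59113239$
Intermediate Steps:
$y{\left(z,n \right)} = 4 + \frac{z^{2}}{6} + \frac{n z^{2}}{6}$ ($y{\left(z,n \right)} = 4 + \frac{z z n + z^{2}}{6} = 4 + \frac{z^{2} n + z^{2}}{6} = 4 + \frac{n z^{2} + z^{2}}{6} = 4 + \frac{z^{2} + n z^{2}}{6} = 4 + \left(\frac{z^{2}}{6} + \frac{n z^{2}}{6}\right) = 4 + \frac{z^{2}}{6} + \frac{n z^{2}}{6}$)
$y{\left(443,-1813 \right)} + 153955 = \left(4 + \frac{443^{2}}{6} + \frac{1}{6} \left(-1813\right) 443^{2}\right) + 153955 = \left(4 + \frac{1}{6} \cdot 196249 + \frac{1}{6} \left(-1813\right) 196249\right) + 153955 = \left(4 + \frac{196249}{6} - \frac{355799437}{6}\right) + 153955 = -59267194 + 153955 = -59113239$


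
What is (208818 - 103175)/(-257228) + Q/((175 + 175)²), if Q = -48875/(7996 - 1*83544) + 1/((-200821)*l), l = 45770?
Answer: -66076241339638485667029/160889769972212562050000 ≈ -0.41069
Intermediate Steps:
Q = 13212892179653/20423684471740 (Q = -48875/(7996 - 1*83544) + 1/(-200821*45770) = -48875/(7996 - 83544) - 1/200821*1/45770 = -48875/(-75548) - 1/9191577170 = -48875*(-1/75548) - 1/9191577170 = 2875/4444 - 1/9191577170 = 13212892179653/20423684471740 ≈ 0.64694)
(208818 - 103175)/(-257228) + Q/((175 + 175)²) = (208818 - 103175)/(-257228) + 13212892179653/(20423684471740*((175 + 175)²)) = 105643*(-1/257228) + 13212892179653/(20423684471740*(350²)) = -105643/257228 + (13212892179653/20423684471740)/122500 = -105643/257228 + (13212892179653/20423684471740)*(1/122500) = -105643/257228 + 13212892179653/2501901347788150000 = -66076241339638485667029/160889769972212562050000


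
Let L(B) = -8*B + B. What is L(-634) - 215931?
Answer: -211493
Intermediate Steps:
L(B) = -7*B
L(-634) - 215931 = -7*(-634) - 215931 = 4438 - 215931 = -211493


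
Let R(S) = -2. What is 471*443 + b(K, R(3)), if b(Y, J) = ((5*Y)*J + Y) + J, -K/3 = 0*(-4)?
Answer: 208651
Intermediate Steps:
K = 0 (K = -0*(-4) = -3*0 = 0)
b(Y, J) = J + Y + 5*J*Y (b(Y, J) = (5*J*Y + Y) + J = (Y + 5*J*Y) + J = J + Y + 5*J*Y)
471*443 + b(K, R(3)) = 471*443 + (-2 + 0 + 5*(-2)*0) = 208653 + (-2 + 0 + 0) = 208653 - 2 = 208651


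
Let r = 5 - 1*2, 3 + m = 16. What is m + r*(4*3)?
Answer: 49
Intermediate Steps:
m = 13 (m = -3 + 16 = 13)
r = 3 (r = 5 - 2 = 3)
m + r*(4*3) = 13 + 3*(4*3) = 13 + 3*12 = 13 + 36 = 49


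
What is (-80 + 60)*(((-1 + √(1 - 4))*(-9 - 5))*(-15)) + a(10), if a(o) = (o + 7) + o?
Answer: 4227 - 4200*I*√3 ≈ 4227.0 - 7274.6*I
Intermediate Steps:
a(o) = 7 + 2*o (a(o) = (7 + o) + o = 7 + 2*o)
(-80 + 60)*(((-1 + √(1 - 4))*(-9 - 5))*(-15)) + a(10) = (-80 + 60)*(((-1 + √(1 - 4))*(-9 - 5))*(-15)) + (7 + 2*10) = -20*(-1 + √(-3))*(-14)*(-15) + (7 + 20) = -20*(-1 + I*√3)*(-14)*(-15) + 27 = -20*(14 - 14*I*√3)*(-15) + 27 = -20*(-210 + 210*I*√3) + 27 = (4200 - 4200*I*√3) + 27 = 4227 - 4200*I*√3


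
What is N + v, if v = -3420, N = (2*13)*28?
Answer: -2692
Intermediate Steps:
N = 728 (N = 26*28 = 728)
N + v = 728 - 3420 = -2692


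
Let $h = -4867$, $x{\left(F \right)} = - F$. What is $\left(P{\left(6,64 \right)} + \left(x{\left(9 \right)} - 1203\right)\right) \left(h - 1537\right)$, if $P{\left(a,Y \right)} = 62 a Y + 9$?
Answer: $-144762420$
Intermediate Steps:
$P{\left(a,Y \right)} = 9 + 62 Y a$ ($P{\left(a,Y \right)} = 62 Y a + 9 = 9 + 62 Y a$)
$\left(P{\left(6,64 \right)} + \left(x{\left(9 \right)} - 1203\right)\right) \left(h - 1537\right) = \left(\left(9 + 62 \cdot 64 \cdot 6\right) - 1212\right) \left(-4867 - 1537\right) = \left(\left(9 + 23808\right) - 1212\right) \left(-6404\right) = \left(23817 - 1212\right) \left(-6404\right) = 22605 \left(-6404\right) = -144762420$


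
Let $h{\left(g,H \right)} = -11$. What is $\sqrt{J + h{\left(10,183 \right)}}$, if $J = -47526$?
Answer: $i \sqrt{47537} \approx 218.03 i$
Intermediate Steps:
$\sqrt{J + h{\left(10,183 \right)}} = \sqrt{-47526 - 11} = \sqrt{-47537} = i \sqrt{47537}$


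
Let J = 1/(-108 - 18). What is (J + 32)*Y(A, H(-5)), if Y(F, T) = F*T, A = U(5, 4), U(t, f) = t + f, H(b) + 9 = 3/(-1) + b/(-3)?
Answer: -124961/42 ≈ -2975.3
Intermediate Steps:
H(b) = -12 - b/3 (H(b) = -9 + (3/(-1) + b/(-3)) = -9 + (3*(-1) + b*(-⅓)) = -9 + (-3 - b/3) = -12 - b/3)
U(t, f) = f + t
J = -1/126 (J = 1/(-126) = -1/126 ≈ -0.0079365)
A = 9 (A = 4 + 5 = 9)
(J + 32)*Y(A, H(-5)) = (-1/126 + 32)*(9*(-12 - ⅓*(-5))) = 4031*(9*(-12 + 5/3))/126 = 4031*(9*(-31/3))/126 = (4031/126)*(-93) = -124961/42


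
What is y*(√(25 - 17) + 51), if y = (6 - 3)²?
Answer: 459 + 18*√2 ≈ 484.46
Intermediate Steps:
y = 9 (y = 3² = 9)
y*(√(25 - 17) + 51) = 9*(√(25 - 17) + 51) = 9*(√8 + 51) = 9*(2*√2 + 51) = 9*(51 + 2*√2) = 459 + 18*√2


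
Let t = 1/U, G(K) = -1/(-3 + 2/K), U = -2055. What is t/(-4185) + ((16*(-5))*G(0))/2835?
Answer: 1/8600175 ≈ 1.1628e-7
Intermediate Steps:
t = -1/2055 (t = 1/(-2055) = -1/2055 ≈ -0.00048662)
t/(-4185) + ((16*(-5))*G(0))/2835 = -1/2055/(-4185) + ((16*(-5))*(0/(-2 + 3*0)))/2835 = -1/2055*(-1/4185) - 0/(-2 + 0)*(1/2835) = 1/8600175 - 0/(-2)*(1/2835) = 1/8600175 - 0*(-1)/2*(1/2835) = 1/8600175 - 80*0*(1/2835) = 1/8600175 + 0*(1/2835) = 1/8600175 + 0 = 1/8600175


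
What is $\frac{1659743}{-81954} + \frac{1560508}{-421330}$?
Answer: $- \frac{413594695411}{17264839410} \approx -23.956$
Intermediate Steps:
$\frac{1659743}{-81954} + \frac{1560508}{-421330} = 1659743 \left(- \frac{1}{81954}\right) + 1560508 \left(- \frac{1}{421330}\right) = - \frac{1659743}{81954} - \frac{780254}{210665} = - \frac{413594695411}{17264839410}$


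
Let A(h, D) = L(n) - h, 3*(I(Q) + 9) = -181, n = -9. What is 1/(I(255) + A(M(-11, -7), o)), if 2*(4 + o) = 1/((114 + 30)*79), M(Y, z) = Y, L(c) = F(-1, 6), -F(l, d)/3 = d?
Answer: -3/229 ≈ -0.013100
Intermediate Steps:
F(l, d) = -3*d
I(Q) = -208/3 (I(Q) = -9 + (⅓)*(-181) = -9 - 181/3 = -208/3)
L(c) = -18 (L(c) = -3*6 = -18)
o = -91007/22752 (o = -4 + (1/((114 + 30)*79))/2 = -4 + ((1/79)/144)/2 = -4 + ((1/144)*(1/79))/2 = -4 + (½)*(1/11376) = -4 + 1/22752 = -91007/22752 ≈ -4.0000)
A(h, D) = -18 - h
1/(I(255) + A(M(-11, -7), o)) = 1/(-208/3 + (-18 - 1*(-11))) = 1/(-208/3 + (-18 + 11)) = 1/(-208/3 - 7) = 1/(-229/3) = -3/229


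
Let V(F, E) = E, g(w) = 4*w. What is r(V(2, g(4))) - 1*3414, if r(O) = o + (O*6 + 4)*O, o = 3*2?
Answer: -1808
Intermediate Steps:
o = 6
r(O) = 6 + O*(4 + 6*O) (r(O) = 6 + (O*6 + 4)*O = 6 + (6*O + 4)*O = 6 + (4 + 6*O)*O = 6 + O*(4 + 6*O))
r(V(2, g(4))) - 1*3414 = (6 + 4*(4*4) + 6*(4*4)²) - 1*3414 = (6 + 4*16 + 6*16²) - 3414 = (6 + 64 + 6*256) - 3414 = (6 + 64 + 1536) - 3414 = 1606 - 3414 = -1808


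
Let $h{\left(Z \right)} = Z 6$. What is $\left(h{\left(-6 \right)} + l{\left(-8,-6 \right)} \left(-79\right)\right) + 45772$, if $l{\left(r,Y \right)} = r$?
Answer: $46368$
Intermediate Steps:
$h{\left(Z \right)} = 6 Z$
$\left(h{\left(-6 \right)} + l{\left(-8,-6 \right)} \left(-79\right)\right) + 45772 = \left(6 \left(-6\right) - -632\right) + 45772 = \left(-36 + 632\right) + 45772 = 596 + 45772 = 46368$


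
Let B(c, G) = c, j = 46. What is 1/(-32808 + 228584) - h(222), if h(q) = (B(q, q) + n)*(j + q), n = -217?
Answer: -262339839/195776 ≈ -1340.0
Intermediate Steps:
h(q) = (-217 + q)*(46 + q) (h(q) = (q - 217)*(46 + q) = (-217 + q)*(46 + q))
1/(-32808 + 228584) - h(222) = 1/(-32808 + 228584) - (-9982 + 222² - 171*222) = 1/195776 - (-9982 + 49284 - 37962) = 1/195776 - 1*1340 = 1/195776 - 1340 = -262339839/195776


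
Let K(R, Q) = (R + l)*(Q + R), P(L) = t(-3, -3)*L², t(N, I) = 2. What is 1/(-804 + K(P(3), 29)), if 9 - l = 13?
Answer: -1/146 ≈ -0.0068493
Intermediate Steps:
l = -4 (l = 9 - 1*13 = 9 - 13 = -4)
P(L) = 2*L²
K(R, Q) = (-4 + R)*(Q + R) (K(R, Q) = (R - 4)*(Q + R) = (-4 + R)*(Q + R))
1/(-804 + K(P(3), 29)) = 1/(-804 + ((2*3²)² - 4*29 - 8*3² + 29*(2*3²))) = 1/(-804 + ((2*9)² - 116 - 8*9 + 29*(2*9))) = 1/(-804 + (18² - 116 - 4*18 + 29*18)) = 1/(-804 + (324 - 116 - 72 + 522)) = 1/(-804 + 658) = 1/(-146) = -1/146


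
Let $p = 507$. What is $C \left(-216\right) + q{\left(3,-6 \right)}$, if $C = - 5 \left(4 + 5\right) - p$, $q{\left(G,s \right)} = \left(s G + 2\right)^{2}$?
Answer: $119488$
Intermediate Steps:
$q{\left(G,s \right)} = \left(2 + G s\right)^{2}$ ($q{\left(G,s \right)} = \left(G s + 2\right)^{2} = \left(2 + G s\right)^{2}$)
$C = -552$ ($C = - 5 \left(4 + 5\right) - 507 = \left(-5\right) 9 - 507 = -45 - 507 = -552$)
$C \left(-216\right) + q{\left(3,-6 \right)} = \left(-552\right) \left(-216\right) + \left(2 + 3 \left(-6\right)\right)^{2} = 119232 + \left(2 - 18\right)^{2} = 119232 + \left(-16\right)^{2} = 119232 + 256 = 119488$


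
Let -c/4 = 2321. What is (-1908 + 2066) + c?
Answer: -9126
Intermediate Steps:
c = -9284 (c = -4*2321 = -9284)
(-1908 + 2066) + c = (-1908 + 2066) - 9284 = 158 - 9284 = -9126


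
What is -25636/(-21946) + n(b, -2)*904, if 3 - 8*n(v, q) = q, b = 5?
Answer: 6212563/10973 ≈ 566.17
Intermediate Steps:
n(v, q) = 3/8 - q/8
-25636/(-21946) + n(b, -2)*904 = -25636/(-21946) + (3/8 - ⅛*(-2))*904 = -25636*(-1/21946) + (3/8 + ¼)*904 = 12818/10973 + (5/8)*904 = 12818/10973 + 565 = 6212563/10973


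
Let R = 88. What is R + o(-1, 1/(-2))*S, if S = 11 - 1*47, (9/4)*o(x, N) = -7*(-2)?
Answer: -136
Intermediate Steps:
o(x, N) = 56/9 (o(x, N) = 4*(-7*(-2))/9 = (4/9)*14 = 56/9)
S = -36 (S = 11 - 47 = -36)
R + o(-1, 1/(-2))*S = 88 + (56/9)*(-36) = 88 - 224 = -136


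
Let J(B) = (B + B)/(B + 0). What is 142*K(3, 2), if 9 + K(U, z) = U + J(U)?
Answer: -568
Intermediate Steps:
J(B) = 2 (J(B) = (2*B)/B = 2)
K(U, z) = -7 + U (K(U, z) = -9 + (U + 2) = -9 + (2 + U) = -7 + U)
142*K(3, 2) = 142*(-7 + 3) = 142*(-4) = -568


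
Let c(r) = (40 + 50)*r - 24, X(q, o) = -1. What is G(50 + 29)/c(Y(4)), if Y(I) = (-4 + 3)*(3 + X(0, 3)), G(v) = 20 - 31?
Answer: 11/204 ≈ 0.053922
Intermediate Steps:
G(v) = -11
Y(I) = -2 (Y(I) = (-4 + 3)*(3 - 1) = -1*2 = -2)
c(r) = -24 + 90*r (c(r) = 90*r - 24 = -24 + 90*r)
G(50 + 29)/c(Y(4)) = -11/(-24 + 90*(-2)) = -11/(-24 - 180) = -11/(-204) = -11*(-1/204) = 11/204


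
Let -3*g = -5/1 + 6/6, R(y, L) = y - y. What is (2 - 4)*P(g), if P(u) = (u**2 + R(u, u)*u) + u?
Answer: -56/9 ≈ -6.2222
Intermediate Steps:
R(y, L) = 0
g = 4/3 (g = -(-5/1 + 6/6)/3 = -(-5*1 + 6*(1/6))/3 = -(-5 + 1)/3 = -1/3*(-4) = 4/3 ≈ 1.3333)
P(u) = u + u**2 (P(u) = (u**2 + 0*u) + u = (u**2 + 0) + u = u**2 + u = u + u**2)
(2 - 4)*P(g) = (2 - 4)*(4*(1 + 4/3)/3) = -8*7/(3*3) = -2*28/9 = -56/9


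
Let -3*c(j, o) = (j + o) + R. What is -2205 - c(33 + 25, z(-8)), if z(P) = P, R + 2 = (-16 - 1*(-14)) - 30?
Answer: -6599/3 ≈ -2199.7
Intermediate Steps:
R = -34 (R = -2 + ((-16 - 1*(-14)) - 30) = -2 + ((-16 + 14) - 30) = -2 + (-2 - 30) = -2 - 32 = -34)
c(j, o) = 34/3 - j/3 - o/3 (c(j, o) = -((j + o) - 34)/3 = -(-34 + j + o)/3 = 34/3 - j/3 - o/3)
-2205 - c(33 + 25, z(-8)) = -2205 - (34/3 - (33 + 25)/3 - 1/3*(-8)) = -2205 - (34/3 - 1/3*58 + 8/3) = -2205 - (34/3 - 58/3 + 8/3) = -2205 - 1*(-16/3) = -2205 + 16/3 = -6599/3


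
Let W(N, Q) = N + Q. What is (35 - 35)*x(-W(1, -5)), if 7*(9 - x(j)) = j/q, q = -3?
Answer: 0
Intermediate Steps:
x(j) = 9 + j/21 (x(j) = 9 - j/(7*(-3)) = 9 - j*(-1)/(7*3) = 9 - (-1)*j/21 = 9 + j/21)
(35 - 35)*x(-W(1, -5)) = (35 - 35)*(9 + (-(1 - 5))/21) = 0*(9 + (-1*(-4))/21) = 0*(9 + (1/21)*4) = 0*(9 + 4/21) = 0*(193/21) = 0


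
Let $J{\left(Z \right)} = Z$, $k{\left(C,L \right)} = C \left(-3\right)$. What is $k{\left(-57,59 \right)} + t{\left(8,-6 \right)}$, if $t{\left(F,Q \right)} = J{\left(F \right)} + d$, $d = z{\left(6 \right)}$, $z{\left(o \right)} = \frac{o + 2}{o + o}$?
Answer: $\frac{539}{3} \approx 179.67$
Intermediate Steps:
$k{\left(C,L \right)} = - 3 C$
$z{\left(o \right)} = \frac{2 + o}{2 o}$
$d = \frac{2}{3}$ ($d = \frac{2 + 6}{2 \cdot 6} = \frac{1}{2} \cdot \frac{1}{6} \cdot 8 = \frac{2}{3} \approx 0.66667$)
$t{\left(F,Q \right)} = \frac{2}{3} + F$ ($t{\left(F,Q \right)} = F + \frac{2}{3} = \frac{2}{3} + F$)
$k{\left(-57,59 \right)} + t{\left(8,-6 \right)} = \left(-3\right) \left(-57\right) + \left(\frac{2}{3} + 8\right) = 171 + \frac{26}{3} = \frac{539}{3}$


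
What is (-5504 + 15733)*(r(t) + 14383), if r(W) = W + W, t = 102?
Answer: 149210423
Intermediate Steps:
r(W) = 2*W
(-5504 + 15733)*(r(t) + 14383) = (-5504 + 15733)*(2*102 + 14383) = 10229*(204 + 14383) = 10229*14587 = 149210423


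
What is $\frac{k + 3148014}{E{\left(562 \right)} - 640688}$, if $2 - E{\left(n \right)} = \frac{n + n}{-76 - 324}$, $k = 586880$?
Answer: $- \frac{373489400}{64068319} \approx -5.8296$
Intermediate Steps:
$E{\left(n \right)} = 2 + \frac{n}{200}$ ($E{\left(n \right)} = 2 - \frac{n + n}{-76 - 324} = 2 - \frac{2 n}{-400} = 2 - 2 n \left(- \frac{1}{400}\right) = 2 - - \frac{n}{200} = 2 + \frac{n}{200}$)
$\frac{k + 3148014}{E{\left(562 \right)} - 640688} = \frac{586880 + 3148014}{\left(2 + \frac{1}{200} \cdot 562\right) - 640688} = \frac{3734894}{\left(2 + \frac{281}{100}\right) - 640688} = \frac{3734894}{\frac{481}{100} - 640688} = \frac{3734894}{- \frac{64068319}{100}} = 3734894 \left(- \frac{100}{64068319}\right) = - \frac{373489400}{64068319}$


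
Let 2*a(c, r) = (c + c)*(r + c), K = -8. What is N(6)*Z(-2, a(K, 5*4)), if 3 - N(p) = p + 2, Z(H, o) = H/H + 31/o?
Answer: -325/96 ≈ -3.3854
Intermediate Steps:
a(c, r) = c*(c + r) (a(c, r) = ((c + c)*(r + c))/2 = ((2*c)*(c + r))/2 = (2*c*(c + r))/2 = c*(c + r))
Z(H, o) = 1 + 31/o
N(p) = 1 - p (N(p) = 3 - (p + 2) = 3 - (2 + p) = 3 + (-2 - p) = 1 - p)
N(6)*Z(-2, a(K, 5*4)) = (1 - 1*6)*((31 - 8*(-8 + 5*4))/((-8*(-8 + 5*4)))) = (1 - 6)*((31 - 8*(-8 + 20))/((-8*(-8 + 20)))) = -5*(31 - 8*12)/((-8*12)) = -5*(31 - 96)/(-96) = -(-5)*(-65)/96 = -5*65/96 = -325/96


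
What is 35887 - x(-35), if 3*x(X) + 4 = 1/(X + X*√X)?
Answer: 135657901/3780 - I*√35/3780 ≈ 35888.0 - 0.0015651*I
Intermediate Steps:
x(X) = -4/3 + 1/(3*(X + X^(3/2))) (x(X) = -4/3 + 1/(3*(X + X*√X)) = -4/3 + 1/(3*(X + X^(3/2))))
35887 - x(-35) = 35887 - (1 - 4*(-35) - (-140)*I*√35)/(3*(-35 + (-35)^(3/2))) = 35887 - (1 + 140 - (-140)*I*√35)/(3*(-35 - 35*I*√35)) = 35887 - (1 + 140 + 140*I*√35)/(3*(-35 - 35*I*√35)) = 35887 - (141 + 140*I*√35)/(3*(-35 - 35*I*√35))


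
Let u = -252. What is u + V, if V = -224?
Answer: -476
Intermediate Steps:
u + V = -252 - 224 = -476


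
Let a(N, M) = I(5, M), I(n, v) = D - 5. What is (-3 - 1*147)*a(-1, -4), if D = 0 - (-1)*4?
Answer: 150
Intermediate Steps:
D = 4 (D = 0 - 1*(-4) = 0 + 4 = 4)
I(n, v) = -1 (I(n, v) = 4 - 5 = -1)
a(N, M) = -1
(-3 - 1*147)*a(-1, -4) = (-3 - 1*147)*(-1) = (-3 - 147)*(-1) = -150*(-1) = 150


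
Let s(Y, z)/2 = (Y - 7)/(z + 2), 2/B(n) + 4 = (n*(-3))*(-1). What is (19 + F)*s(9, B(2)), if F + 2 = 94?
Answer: 148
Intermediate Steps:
B(n) = 2/(-4 + 3*n) (B(n) = 2/(-4 + (n*(-3))*(-1)) = 2/(-4 - 3*n*(-1)) = 2/(-4 + 3*n))
F = 92 (F = -2 + 94 = 92)
s(Y, z) = 2*(-7 + Y)/(2 + z) (s(Y, z) = 2*((Y - 7)/(z + 2)) = 2*((-7 + Y)/(2 + z)) = 2*(-7 + Y)/(2 + z))
(19 + F)*s(9, B(2)) = (19 + 92)*(2*(-7 + 9)/(2 + 2/(-4 + 3*2))) = 111*(2*2/(2 + 2/(-4 + 6))) = 111*(2*2/(2 + 2/2)) = 111*(2*2/(2 + 2*(½))) = 111*(2*2/(2 + 1)) = 111*(2*2/3) = 111*(2*(⅓)*2) = 111*(4/3) = 148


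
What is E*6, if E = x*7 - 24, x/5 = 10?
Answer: 1956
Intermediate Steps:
x = 50 (x = 5*10 = 50)
E = 326 (E = 50*7 - 24 = 350 - 24 = 326)
E*6 = 326*6 = 1956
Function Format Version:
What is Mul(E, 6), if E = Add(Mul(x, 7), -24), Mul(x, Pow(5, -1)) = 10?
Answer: 1956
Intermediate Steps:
x = 50 (x = Mul(5, 10) = 50)
E = 326 (E = Add(Mul(50, 7), -24) = Add(350, -24) = 326)
Mul(E, 6) = Mul(326, 6) = 1956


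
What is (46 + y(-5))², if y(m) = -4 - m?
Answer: 2209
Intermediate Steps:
(46 + y(-5))² = (46 + (-4 - 1*(-5)))² = (46 + (-4 + 5))² = (46 + 1)² = 47² = 2209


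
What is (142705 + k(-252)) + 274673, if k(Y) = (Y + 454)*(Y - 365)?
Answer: 292744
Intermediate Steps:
k(Y) = (-365 + Y)*(454 + Y) (k(Y) = (454 + Y)*(-365 + Y) = (-365 + Y)*(454 + Y))
(142705 + k(-252)) + 274673 = (142705 + (-165710 + (-252)**2 + 89*(-252))) + 274673 = (142705 + (-165710 + 63504 - 22428)) + 274673 = (142705 - 124634) + 274673 = 18071 + 274673 = 292744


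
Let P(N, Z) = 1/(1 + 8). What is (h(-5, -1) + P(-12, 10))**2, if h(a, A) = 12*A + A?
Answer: 13456/81 ≈ 166.12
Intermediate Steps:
P(N, Z) = 1/9
h(a, A) = 13*A
(h(-5, -1) + P(-12, 10))**2 = (13*(-1) + 1/9)**2 = (-13 + 1/9)**2 = (-116/9)**2 = 13456/81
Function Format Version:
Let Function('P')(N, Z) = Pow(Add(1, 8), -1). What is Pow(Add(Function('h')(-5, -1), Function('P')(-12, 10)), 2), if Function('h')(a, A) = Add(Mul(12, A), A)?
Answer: Rational(13456, 81) ≈ 166.12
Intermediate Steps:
Function('P')(N, Z) = Rational(1, 9) (Function('P')(N, Z) = Pow(9, -1) = Rational(1, 9))
Function('h')(a, A) = Mul(13, A)
Pow(Add(Function('h')(-5, -1), Function('P')(-12, 10)), 2) = Pow(Add(Mul(13, -1), Rational(1, 9)), 2) = Pow(Add(-13, Rational(1, 9)), 2) = Pow(Rational(-116, 9), 2) = Rational(13456, 81)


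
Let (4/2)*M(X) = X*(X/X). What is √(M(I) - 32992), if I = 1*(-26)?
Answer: I*√33005 ≈ 181.67*I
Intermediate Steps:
I = -26
M(X) = X/2 (M(X) = (X*(X/X))/2 = (X*1)/2 = X/2)
√(M(I) - 32992) = √((½)*(-26) - 32992) = √(-13 - 32992) = √(-33005) = I*√33005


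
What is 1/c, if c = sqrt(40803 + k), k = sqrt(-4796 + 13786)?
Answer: 1/sqrt(40803 + sqrt(8990)) ≈ 0.0049448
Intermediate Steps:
k = sqrt(8990) ≈ 94.816
c = sqrt(40803 + sqrt(8990)) ≈ 202.23
1/c = 1/(sqrt(40803 + sqrt(8990))) = 1/sqrt(40803 + sqrt(8990))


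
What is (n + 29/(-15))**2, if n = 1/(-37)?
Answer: 1183744/308025 ≈ 3.8430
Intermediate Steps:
n = -1/37 ≈ -0.027027
(n + 29/(-15))**2 = (-1/37 + 29/(-15))**2 = (-1/37 + 29*(-1/15))**2 = (-1/37 - 29/15)**2 = (-1088/555)**2 = 1183744/308025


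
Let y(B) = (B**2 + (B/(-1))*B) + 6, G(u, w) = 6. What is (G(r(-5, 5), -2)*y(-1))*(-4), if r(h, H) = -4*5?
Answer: -144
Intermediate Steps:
r(h, H) = -20
y(B) = 6 (y(B) = (B**2 + (B*(-1))*B) + 6 = (B**2 + (-B)*B) + 6 = (B**2 - B**2) + 6 = 0 + 6 = 6)
(G(r(-5, 5), -2)*y(-1))*(-4) = (6*6)*(-4) = 36*(-4) = -144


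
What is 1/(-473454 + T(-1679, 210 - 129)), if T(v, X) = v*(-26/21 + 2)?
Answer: -21/9969398 ≈ -2.1064e-6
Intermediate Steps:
T(v, X) = 16*v/21 (T(v, X) = v*(-26*1/21 + 2) = v*(-26/21 + 2) = v*(16/21) = 16*v/21)
1/(-473454 + T(-1679, 210 - 129)) = 1/(-473454 + (16/21)*(-1679)) = 1/(-473454 - 26864/21) = 1/(-9969398/21) = -21/9969398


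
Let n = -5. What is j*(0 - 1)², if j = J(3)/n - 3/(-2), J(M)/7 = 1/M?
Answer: 31/30 ≈ 1.0333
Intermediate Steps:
J(M) = 7/M
j = 31/30 (j = (7/3)/(-5) - 3/(-2) = (7*(⅓))*(-⅕) - 3*(-½) = (7/3)*(-⅕) + 3/2 = -7/15 + 3/2 = 31/30 ≈ 1.0333)
j*(0 - 1)² = 31*(0 - 1)²/30 = (31/30)*(-1)² = (31/30)*1 = 31/30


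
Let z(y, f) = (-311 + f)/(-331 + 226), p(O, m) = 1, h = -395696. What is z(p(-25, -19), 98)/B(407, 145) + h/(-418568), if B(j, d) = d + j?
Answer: 959320631/1010841720 ≈ 0.94903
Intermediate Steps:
z(y, f) = 311/105 - f/105 (z(y, f) = (-311 + f)/(-105) = (-311 + f)*(-1/105) = 311/105 - f/105)
z(p(-25, -19), 98)/B(407, 145) + h/(-418568) = (311/105 - 1/105*98)/(145 + 407) - 395696/(-418568) = (311/105 - 14/15)/552 - 395696*(-1/418568) = (71/35)*(1/552) + 49462/52321 = 71/19320 + 49462/52321 = 959320631/1010841720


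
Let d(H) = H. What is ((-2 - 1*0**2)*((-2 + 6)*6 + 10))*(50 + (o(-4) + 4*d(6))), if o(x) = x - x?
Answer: -5032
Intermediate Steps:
o(x) = 0
((-2 - 1*0**2)*((-2 + 6)*6 + 10))*(50 + (o(-4) + 4*d(6))) = ((-2 - 1*0**2)*((-2 + 6)*6 + 10))*(50 + (0 + 4*6)) = ((-2 - 1*0)*(4*6 + 10))*(50 + (0 + 24)) = ((-2 + 0)*(24 + 10))*(50 + 24) = -2*34*74 = -68*74 = -5032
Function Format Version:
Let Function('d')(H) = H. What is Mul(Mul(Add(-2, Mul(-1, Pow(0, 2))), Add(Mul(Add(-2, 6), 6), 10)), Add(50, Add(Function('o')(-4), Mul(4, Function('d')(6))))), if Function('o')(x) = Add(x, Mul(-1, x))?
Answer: -5032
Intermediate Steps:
Function('o')(x) = 0
Mul(Mul(Add(-2, Mul(-1, Pow(0, 2))), Add(Mul(Add(-2, 6), 6), 10)), Add(50, Add(Function('o')(-4), Mul(4, Function('d')(6))))) = Mul(Mul(Add(-2, Mul(-1, Pow(0, 2))), Add(Mul(Add(-2, 6), 6), 10)), Add(50, Add(0, Mul(4, 6)))) = Mul(Mul(Add(-2, Mul(-1, 0)), Add(Mul(4, 6), 10)), Add(50, Add(0, 24))) = Mul(Mul(Add(-2, 0), Add(24, 10)), Add(50, 24)) = Mul(Mul(-2, 34), 74) = Mul(-68, 74) = -5032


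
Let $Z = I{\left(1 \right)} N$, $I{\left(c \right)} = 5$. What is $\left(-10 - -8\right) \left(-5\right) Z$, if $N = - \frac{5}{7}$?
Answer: $- \frac{250}{7} \approx -35.714$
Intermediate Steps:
$N = - \frac{5}{7}$ ($N = \left(-5\right) \frac{1}{7} = - \frac{5}{7} \approx -0.71429$)
$Z = - \frac{25}{7}$ ($Z = 5 \left(- \frac{5}{7}\right) = - \frac{25}{7} \approx -3.5714$)
$\left(-10 - -8\right) \left(-5\right) Z = \left(-10 - -8\right) \left(-5\right) \left(- \frac{25}{7}\right) = \left(-10 + 8\right) \left(-5\right) \left(- \frac{25}{7}\right) = \left(-2\right) \left(-5\right) \left(- \frac{25}{7}\right) = 10 \left(- \frac{25}{7}\right) = - \frac{250}{7}$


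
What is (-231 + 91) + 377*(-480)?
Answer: -181100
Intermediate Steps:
(-231 + 91) + 377*(-480) = -140 - 180960 = -181100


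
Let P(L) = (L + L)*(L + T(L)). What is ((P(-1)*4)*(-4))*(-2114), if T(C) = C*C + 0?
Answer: 0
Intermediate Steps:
T(C) = C² (T(C) = C² + 0 = C²)
P(L) = 2*L*(L + L²) (P(L) = (L + L)*(L + L²) = (2*L)*(L + L²) = 2*L*(L + L²))
((P(-1)*4)*(-4))*(-2114) = (((2*(-1)²*(1 - 1))*4)*(-4))*(-2114) = (((2*1*0)*4)*(-4))*(-2114) = ((0*4)*(-4))*(-2114) = (0*(-4))*(-2114) = 0*(-2114) = 0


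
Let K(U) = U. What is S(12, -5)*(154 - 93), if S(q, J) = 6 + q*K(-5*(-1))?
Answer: 4026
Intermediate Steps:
S(q, J) = 6 + 5*q (S(q, J) = 6 + q*(-5*(-1)) = 6 + q*5 = 6 + 5*q)
S(12, -5)*(154 - 93) = (6 + 5*12)*(154 - 93) = (6 + 60)*61 = 66*61 = 4026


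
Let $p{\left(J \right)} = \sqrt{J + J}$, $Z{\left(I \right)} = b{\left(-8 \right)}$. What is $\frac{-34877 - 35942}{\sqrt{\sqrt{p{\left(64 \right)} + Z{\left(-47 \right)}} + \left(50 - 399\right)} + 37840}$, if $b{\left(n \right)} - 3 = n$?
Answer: $- \frac{70819}{37840 + i \sqrt{349 - \sqrt{-5 + 8 \sqrt{2}}}} \approx -1.8715 + 0.00092064 i$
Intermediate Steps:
$b{\left(n \right)} = 3 + n$
$Z{\left(I \right)} = -5$ ($Z{\left(I \right)} = 3 - 8 = -5$)
$p{\left(J \right)} = \sqrt{2} \sqrt{J}$ ($p{\left(J \right)} = \sqrt{2 J} = \sqrt{2} \sqrt{J}$)
$\frac{-34877 - 35942}{\sqrt{\sqrt{p{\left(64 \right)} + Z{\left(-47 \right)}} + \left(50 - 399\right)} + 37840} = \frac{-34877 - 35942}{\sqrt{\sqrt{\sqrt{2} \sqrt{64} - 5} + \left(50 - 399\right)} + 37840} = - \frac{70819}{\sqrt{\sqrt{\sqrt{2} \cdot 8 - 5} + \left(50 - 399\right)} + 37840} = - \frac{70819}{\sqrt{\sqrt{8 \sqrt{2} - 5} - 349} + 37840} = - \frac{70819}{\sqrt{\sqrt{-5 + 8 \sqrt{2}} - 349} + 37840} = - \frac{70819}{\sqrt{-349 + \sqrt{-5 + 8 \sqrt{2}}} + 37840} = - \frac{70819}{37840 + \sqrt{-349 + \sqrt{-5 + 8 \sqrt{2}}}}$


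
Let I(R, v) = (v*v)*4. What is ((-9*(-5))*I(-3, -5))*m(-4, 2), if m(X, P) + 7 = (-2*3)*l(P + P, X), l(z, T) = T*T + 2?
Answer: -517500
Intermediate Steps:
l(z, T) = 2 + T**2 (l(z, T) = T**2 + 2 = 2 + T**2)
I(R, v) = 4*v**2 (I(R, v) = v**2*4 = 4*v**2)
m(X, P) = -19 - 6*X**2 (m(X, P) = -7 + (-2*3)*(2 + X**2) = -7 - 6*(2 + X**2) = -7 + (-12 - 6*X**2) = -19 - 6*X**2)
((-9*(-5))*I(-3, -5))*m(-4, 2) = ((-9*(-5))*(4*(-5)**2))*(-19 - 6*(-4)**2) = (45*(4*25))*(-19 - 6*16) = (45*100)*(-19 - 96) = 4500*(-115) = -517500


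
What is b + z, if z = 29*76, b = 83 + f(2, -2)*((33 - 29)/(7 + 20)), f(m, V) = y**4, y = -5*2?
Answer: 101749/27 ≈ 3768.5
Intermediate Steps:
y = -10
f(m, V) = 10000 (f(m, V) = (-10)**4 = 10000)
b = 42241/27 (b = 83 + 10000*((33 - 29)/(7 + 20)) = 83 + 10000*(4/27) = 83 + 40000/27 = 42241/27 ≈ 1564.5)
z = 2204
b + z = 42241/27 + 2204 = 101749/27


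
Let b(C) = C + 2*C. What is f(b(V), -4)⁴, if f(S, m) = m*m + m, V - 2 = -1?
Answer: 20736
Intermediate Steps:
V = 1 (V = 2 - 1 = 1)
b(C) = 3*C
f(S, m) = m + m² (f(S, m) = m² + m = m + m²)
f(b(V), -4)⁴ = (-4*(1 - 4))⁴ = (-4*(-3))⁴ = 12⁴ = 20736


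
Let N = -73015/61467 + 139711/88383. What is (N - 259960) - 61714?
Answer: -582512072322674/1810879287 ≈ -3.2167e+5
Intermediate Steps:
N = 711443764/1810879287 (N = -73015*1/61467 + 139711*(1/88383) = -73015/61467 + 139711/88383 = 711443764/1810879287 ≈ 0.39287)
(N - 259960) - 61714 = (711443764/1810879287 - 259960) - 61714 = -470755468004756/1810879287 - 61714 = -582512072322674/1810879287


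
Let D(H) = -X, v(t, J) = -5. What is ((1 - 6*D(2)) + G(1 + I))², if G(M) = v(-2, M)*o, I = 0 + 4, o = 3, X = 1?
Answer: 64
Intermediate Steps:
D(H) = -1 (D(H) = -1*1 = -1)
I = 4
G(M) = -15 (G(M) = -5*3 = -15)
((1 - 6*D(2)) + G(1 + I))² = ((1 - 6*(-1)) - 15)² = ((1 + 6) - 15)² = (7 - 15)² = (-8)² = 64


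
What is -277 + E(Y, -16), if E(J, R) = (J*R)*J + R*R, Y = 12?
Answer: -2325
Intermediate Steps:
E(J, R) = R² + R*J² (E(J, R) = R*J² + R² = R² + R*J²)
-277 + E(Y, -16) = -277 - 16*(-16 + 12²) = -277 - 16*(-16 + 144) = -277 - 16*128 = -277 - 2048 = -2325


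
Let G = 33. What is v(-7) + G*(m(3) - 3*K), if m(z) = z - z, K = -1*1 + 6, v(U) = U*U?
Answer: -446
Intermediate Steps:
v(U) = U**2
K = 5 (K = -1 + 6 = 5)
m(z) = 0
v(-7) + G*(m(3) - 3*K) = (-7)**2 + 33*(0 - 3*5) = 49 + 33*(0 - 15) = 49 + 33*(-15) = 49 - 495 = -446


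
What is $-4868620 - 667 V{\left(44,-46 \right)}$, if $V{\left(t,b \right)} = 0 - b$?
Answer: $-4899302$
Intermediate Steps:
$V{\left(t,b \right)} = - b$
$-4868620 - 667 V{\left(44,-46 \right)} = -4868620 - 667 \left(\left(-1\right) \left(-46\right)\right) = -4868620 - 667 \cdot 46 = -4868620 - 30682 = -4899302$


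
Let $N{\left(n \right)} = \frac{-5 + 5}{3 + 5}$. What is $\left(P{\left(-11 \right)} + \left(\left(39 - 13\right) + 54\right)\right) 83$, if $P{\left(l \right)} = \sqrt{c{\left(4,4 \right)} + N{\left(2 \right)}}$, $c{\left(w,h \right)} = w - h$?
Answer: $6640$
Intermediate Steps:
$N{\left(n \right)} = 0$ ($N{\left(n \right)} = \frac{0}{8} = 0 \cdot \frac{1}{8} = 0$)
$P{\left(l \right)} = 0$ ($P{\left(l \right)} = \sqrt{\left(4 - 4\right) + 0} = \sqrt{0 + 0} = \sqrt{0} = 0$)
$\left(P{\left(-11 \right)} + \left(\left(39 - 13\right) + 54\right)\right) 83 = \left(0 + \left(\left(39 - 13\right) + 54\right)\right) 83 = \left(0 + \left(26 + 54\right)\right) 83 = \left(0 + 80\right) 83 = 80 \cdot 83 = 6640$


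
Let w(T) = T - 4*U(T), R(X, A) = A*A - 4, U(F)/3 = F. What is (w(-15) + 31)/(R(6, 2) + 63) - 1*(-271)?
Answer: 2467/9 ≈ 274.11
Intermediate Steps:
U(F) = 3*F
R(X, A) = -4 + A² (R(X, A) = A² - 4 = -4 + A²)
w(T) = -11*T (w(T) = T - 12*T = -11*T)
(w(-15) + 31)/(R(6, 2) + 63) - 1*(-271) = (-11*(-15) + 31)/((-4 + 2²) + 63) - 1*(-271) = (165 + 31)/((-4 + 4) + 63) + 271 = 196/(0 + 63) + 271 = 196/63 + 271 = 196*(1/63) + 271 = 28/9 + 271 = 2467/9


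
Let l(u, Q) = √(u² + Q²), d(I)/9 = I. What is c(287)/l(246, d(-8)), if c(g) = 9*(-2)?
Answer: -3*√73/365 ≈ -0.070225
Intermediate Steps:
c(g) = -18
d(I) = 9*I
l(u, Q) = √(Q² + u²)
c(287)/l(246, d(-8)) = -18/√((9*(-8))² + 246²) = -18/√((-72)² + 60516) = -18/√(5184 + 60516) = -18*√73/2190 = -3*√73/365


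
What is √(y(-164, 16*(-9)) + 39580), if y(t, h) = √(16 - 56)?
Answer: √(39580 + 2*I*√10) ≈ 198.95 + 0.016*I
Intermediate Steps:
y(t, h) = 2*I*√10 (y(t, h) = √(-40) = 2*I*√10)
√(y(-164, 16*(-9)) + 39580) = √(2*I*√10 + 39580) = √(39580 + 2*I*√10)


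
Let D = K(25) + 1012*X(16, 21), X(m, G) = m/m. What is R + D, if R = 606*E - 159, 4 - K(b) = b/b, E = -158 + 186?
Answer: 17824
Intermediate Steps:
E = 28
X(m, G) = 1
K(b) = 3 (K(b) = 4 - b/b = 4 - 1*1 = 4 - 1 = 3)
D = 1015 (D = 3 + 1012*1 = 3 + 1012 = 1015)
R = 16809 (R = 606*28 - 159 = 16968 - 159 = 16809)
R + D = 16809 + 1015 = 17824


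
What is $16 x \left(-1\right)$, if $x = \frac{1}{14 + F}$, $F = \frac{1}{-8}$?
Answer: $- \frac{128}{111} \approx -1.1532$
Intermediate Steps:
$F = - \frac{1}{8} \approx -0.125$
$x = \frac{8}{111}$ ($x = \frac{1}{14 - \frac{1}{8}} = \frac{1}{\frac{111}{8}} = \frac{8}{111} \approx 0.072072$)
$16 x \left(-1\right) = 16 \cdot \frac{8}{111} \left(-1\right) = \frac{128}{111} \left(-1\right) = - \frac{128}{111}$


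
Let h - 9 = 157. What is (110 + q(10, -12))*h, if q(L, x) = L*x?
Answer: -1660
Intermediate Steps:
h = 166 (h = 9 + 157 = 166)
(110 + q(10, -12))*h = (110 + 10*(-12))*166 = (110 - 120)*166 = -10*166 = -1660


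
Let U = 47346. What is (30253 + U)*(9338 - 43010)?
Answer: -2612913528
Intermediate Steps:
(30253 + U)*(9338 - 43010) = (30253 + 47346)*(9338 - 43010) = 77599*(-33672) = -2612913528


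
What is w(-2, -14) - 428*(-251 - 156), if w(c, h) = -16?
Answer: 174180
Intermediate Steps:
w(-2, -14) - 428*(-251 - 156) = -16 - 428*(-251 - 156) = -16 - 428*(-407) = -16 + 174196 = 174180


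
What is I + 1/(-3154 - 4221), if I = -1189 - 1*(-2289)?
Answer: 8112499/7375 ≈ 1100.0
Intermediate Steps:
I = 1100 (I = -1189 + 2289 = 1100)
I + 1/(-3154 - 4221) = 1100 + 1/(-3154 - 4221) = 1100 + 1/(-7375) = 1100 - 1/7375 = 8112499/7375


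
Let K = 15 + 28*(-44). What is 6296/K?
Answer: -6296/1217 ≈ -5.1734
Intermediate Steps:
K = -1217 (K = 15 - 1232 = -1217)
6296/K = 6296/(-1217) = 6296*(-1/1217) = -6296/1217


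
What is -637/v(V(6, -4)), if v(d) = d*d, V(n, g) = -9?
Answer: -637/81 ≈ -7.8642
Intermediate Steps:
v(d) = d²
-637/v(V(6, -4)) = -637/((-9)²) = -637/81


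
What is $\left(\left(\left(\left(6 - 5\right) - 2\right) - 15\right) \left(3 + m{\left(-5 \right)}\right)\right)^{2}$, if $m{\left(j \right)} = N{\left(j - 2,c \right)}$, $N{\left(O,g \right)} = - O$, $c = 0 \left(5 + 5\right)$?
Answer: $25600$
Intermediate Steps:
$c = 0$ ($c = 0 \cdot 10 = 0$)
$m{\left(j \right)} = 2 - j$ ($m{\left(j \right)} = - (j - 2) = - (-2 + j) = 2 - j$)
$\left(\left(\left(\left(6 - 5\right) - 2\right) - 15\right) \left(3 + m{\left(-5 \right)}\right)\right)^{2} = \left(\left(\left(\left(6 - 5\right) - 2\right) - 15\right) \left(3 + \left(2 - -5\right)\right)\right)^{2} = \left(\left(\left(1 - 2\right) - 15\right) \left(3 + \left(2 + 5\right)\right)\right)^{2} = \left(\left(-1 - 15\right) \left(3 + 7\right)\right)^{2} = \left(\left(-16\right) 10\right)^{2} = \left(-160\right)^{2} = 25600$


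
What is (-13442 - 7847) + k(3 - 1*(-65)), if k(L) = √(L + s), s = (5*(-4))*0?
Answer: -21289 + 2*√17 ≈ -21281.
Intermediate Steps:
s = 0 (s = -20*0 = 0)
k(L) = √L (k(L) = √(L + 0) = √L)
(-13442 - 7847) + k(3 - 1*(-65)) = (-13442 - 7847) + √(3 - 1*(-65)) = -21289 + √(3 + 65) = -21289 + √68 = -21289 + 2*√17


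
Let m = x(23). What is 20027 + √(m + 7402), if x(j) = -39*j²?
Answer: 20027 + I*√13229 ≈ 20027.0 + 115.02*I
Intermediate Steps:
m = -20631 (m = -39*23² = -39*529 = -20631)
20027 + √(m + 7402) = 20027 + √(-20631 + 7402) = 20027 + √(-13229) = 20027 + I*√13229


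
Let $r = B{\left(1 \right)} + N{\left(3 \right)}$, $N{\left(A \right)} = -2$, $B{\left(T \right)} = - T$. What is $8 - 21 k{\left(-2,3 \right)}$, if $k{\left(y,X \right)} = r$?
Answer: $71$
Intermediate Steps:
$r = -3$ ($r = \left(-1\right) 1 - 2 = -1 - 2 = -3$)
$k{\left(y,X \right)} = -3$
$8 - 21 k{\left(-2,3 \right)} = 8 - -63 = 8 + 63 = 71$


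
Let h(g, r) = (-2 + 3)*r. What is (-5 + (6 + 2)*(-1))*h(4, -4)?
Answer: 52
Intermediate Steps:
h(g, r) = r (h(g, r) = 1*r = r)
(-5 + (6 + 2)*(-1))*h(4, -4) = (-5 + (6 + 2)*(-1))*(-4) = (-5 + 8*(-1))*(-4) = (-5 - 8)*(-4) = -13*(-4) = 52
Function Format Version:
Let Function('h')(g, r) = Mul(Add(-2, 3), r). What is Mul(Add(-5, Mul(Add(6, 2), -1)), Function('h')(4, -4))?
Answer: 52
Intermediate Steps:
Function('h')(g, r) = r (Function('h')(g, r) = Mul(1, r) = r)
Mul(Add(-5, Mul(Add(6, 2), -1)), Function('h')(4, -4)) = Mul(Add(-5, Mul(Add(6, 2), -1)), -4) = Mul(Add(-5, Mul(8, -1)), -4) = Mul(Add(-5, -8), -4) = Mul(-13, -4) = 52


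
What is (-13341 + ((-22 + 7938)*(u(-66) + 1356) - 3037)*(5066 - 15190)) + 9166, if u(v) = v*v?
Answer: -457737985395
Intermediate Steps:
u(v) = v**2
(-13341 + ((-22 + 7938)*(u(-66) + 1356) - 3037)*(5066 - 15190)) + 9166 = (-13341 + ((-22 + 7938)*((-66)**2 + 1356) - 3037)*(5066 - 15190)) + 9166 = (-13341 + (7916*(4356 + 1356) - 3037)*(-10124)) + 9166 = (-13341 + (7916*5712 - 3037)*(-10124)) + 9166 = (-13341 + (45216192 - 3037)*(-10124)) + 9166 = (-13341 + 45213155*(-10124)) + 9166 = (-13341 - 457737981220) + 9166 = -457737994561 + 9166 = -457737985395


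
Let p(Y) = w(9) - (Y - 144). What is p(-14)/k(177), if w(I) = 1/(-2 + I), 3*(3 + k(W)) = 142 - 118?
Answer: 1107/35 ≈ 31.629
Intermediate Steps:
k(W) = 5 (k(W) = -3 + (142 - 118)/3 = -3 + (1/3)*24 = -3 + 8 = 5)
p(Y) = 1009/7 - Y (p(Y) = 1/(-2 + 9) - (Y - 144) = 1/7 - (-144 + Y) = 1/7 + (144 - Y) = 1009/7 - Y)
p(-14)/k(177) = (1009/7 - 1*(-14))/5 = (1009/7 + 14)*(1/5) = (1107/7)*(1/5) = 1107/35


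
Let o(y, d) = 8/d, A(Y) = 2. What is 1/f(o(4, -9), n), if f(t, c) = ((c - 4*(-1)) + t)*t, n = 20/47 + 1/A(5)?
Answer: -3807/13660 ≈ -0.27870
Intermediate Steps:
n = 87/94 (n = 20/47 + 1/2 = 20*(1/47) + 1*(½) = 20/47 + ½ = 87/94 ≈ 0.92553)
f(t, c) = t*(4 + c + t) (f(t, c) = ((c + 4) + t)*t = ((4 + c) + t)*t = (4 + c + t)*t = t*(4 + c + t))
1/f(o(4, -9), n) = 1/((8/(-9))*(4 + 87/94 + 8/(-9))) = 1/((8*(-⅑))*(4 + 87/94 + 8*(-⅑))) = 1/(-8*(4 + 87/94 - 8/9)/9) = 1/(-8/9*3415/846) = 1/(-13660/3807) = -3807/13660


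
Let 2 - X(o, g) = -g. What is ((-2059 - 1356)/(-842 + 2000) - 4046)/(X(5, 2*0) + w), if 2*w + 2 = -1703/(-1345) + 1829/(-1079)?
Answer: -6804474647165/1320144318 ≈ -5154.3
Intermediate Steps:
X(o, g) = 2 + g (X(o, g) = 2 - (-1)*g = 2 + g)
w = -1762489/1451255 (w = -1 + (-1703/(-1345) + 1829/(-1079))/2 = -1 + (-1703*(-1/1345) + 1829*(-1/1079))/2 = -1 + (1703/1345 - 1829/1079)/2 = -1 + (½)*(-622468/1451255) = -1 - 311234/1451255 = -1762489/1451255 ≈ -1.2145)
((-2059 - 1356)/(-842 + 2000) - 4046)/(X(5, 2*0) + w) = ((-2059 - 1356)/(-842 + 2000) - 4046)/((2 + 2*0) - 1762489/1451255) = (-3415/1158 - 4046)/((2 + 0) - 1762489/1451255) = (-3415*1/1158 - 4046)/(2 - 1762489/1451255) = (-3415/1158 - 4046)/(1140021/1451255) = -4688683/1158*1451255/1140021 = -6804474647165/1320144318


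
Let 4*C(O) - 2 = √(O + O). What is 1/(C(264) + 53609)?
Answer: 214438/11495913829 - 4*√33/11495913829 ≈ 1.8651e-5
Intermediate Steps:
C(O) = ½ + √2*√O/4 (C(O) = ½ + √(O + O)/4 = ½ + √(2*O)/4 = ½ + (√2*√O)/4 = ½ + √2*√O/4)
1/(C(264) + 53609) = 1/((½ + √2*√264/4) + 53609) = 1/((½ + √2*(2*√66)/4) + 53609) = 1/((½ + √33) + 53609) = 1/(107219/2 + √33)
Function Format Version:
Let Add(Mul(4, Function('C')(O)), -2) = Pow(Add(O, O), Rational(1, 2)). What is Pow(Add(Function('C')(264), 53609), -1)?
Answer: Add(Rational(214438, 11495913829), Mul(Rational(-4, 11495913829), Pow(33, Rational(1, 2)))) ≈ 1.8651e-5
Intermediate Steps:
Function('C')(O) = Add(Rational(1, 2), Mul(Rational(1, 4), Pow(2, Rational(1, 2)), Pow(O, Rational(1, 2)))) (Function('C')(O) = Add(Rational(1, 2), Mul(Rational(1, 4), Pow(Add(O, O), Rational(1, 2)))) = Add(Rational(1, 2), Mul(Rational(1, 4), Pow(Mul(2, O), Rational(1, 2)))) = Add(Rational(1, 2), Mul(Rational(1, 4), Mul(Pow(2, Rational(1, 2)), Pow(O, Rational(1, 2))))) = Add(Rational(1, 2), Mul(Rational(1, 4), Pow(2, Rational(1, 2)), Pow(O, Rational(1, 2)))))
Pow(Add(Function('C')(264), 53609), -1) = Pow(Add(Add(Rational(1, 2), Mul(Rational(1, 4), Pow(2, Rational(1, 2)), Pow(264, Rational(1, 2)))), 53609), -1) = Pow(Add(Add(Rational(1, 2), Mul(Rational(1, 4), Pow(2, Rational(1, 2)), Mul(2, Pow(66, Rational(1, 2))))), 53609), -1) = Pow(Add(Add(Rational(1, 2), Pow(33, Rational(1, 2))), 53609), -1) = Pow(Add(Rational(107219, 2), Pow(33, Rational(1, 2))), -1)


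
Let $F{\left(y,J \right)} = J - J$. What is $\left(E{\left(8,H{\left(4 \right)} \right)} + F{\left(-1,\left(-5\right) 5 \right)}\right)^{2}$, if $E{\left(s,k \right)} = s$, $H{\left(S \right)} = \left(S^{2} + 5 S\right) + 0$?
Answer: $64$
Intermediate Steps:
$H{\left(S \right)} = S^{2} + 5 S$
$F{\left(y,J \right)} = 0$
$\left(E{\left(8,H{\left(4 \right)} \right)} + F{\left(-1,\left(-5\right) 5 \right)}\right)^{2} = \left(8 + 0\right)^{2} = 8^{2} = 64$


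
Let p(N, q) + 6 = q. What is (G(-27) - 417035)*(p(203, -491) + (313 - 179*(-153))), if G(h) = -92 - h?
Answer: -11346371300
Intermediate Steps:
p(N, q) = -6 + q
(G(-27) - 417035)*(p(203, -491) + (313 - 179*(-153))) = ((-92 - 1*(-27)) - 417035)*((-6 - 491) + (313 - 179*(-153))) = ((-92 + 27) - 417035)*(-497 + (313 + 27387)) = (-65 - 417035)*(-497 + 27700) = -417100*27203 = -11346371300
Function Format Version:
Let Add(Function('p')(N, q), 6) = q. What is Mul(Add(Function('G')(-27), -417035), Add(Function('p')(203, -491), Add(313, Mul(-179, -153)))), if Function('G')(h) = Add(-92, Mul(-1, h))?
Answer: -11346371300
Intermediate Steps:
Function('p')(N, q) = Add(-6, q)
Mul(Add(Function('G')(-27), -417035), Add(Function('p')(203, -491), Add(313, Mul(-179, -153)))) = Mul(Add(Add(-92, Mul(-1, -27)), -417035), Add(Add(-6, -491), Add(313, Mul(-179, -153)))) = Mul(Add(Add(-92, 27), -417035), Add(-497, Add(313, 27387))) = Mul(Add(-65, -417035), Add(-497, 27700)) = Mul(-417100, 27203) = -11346371300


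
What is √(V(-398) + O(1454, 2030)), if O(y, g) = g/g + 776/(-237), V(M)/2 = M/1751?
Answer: I*√469948293267/414987 ≈ 1.6519*I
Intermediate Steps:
V(M) = 2*M/1751 (V(M) = 2*(M/1751) = 2*M/1751)
O(y, g) = -539/237 (O(y, g) = 1 + 776*(-1/237) = 1 - 776/237 = -539/237)
√(V(-398) + O(1454, 2030)) = √((2/1751)*(-398) - 539/237) = √(-796/1751 - 539/237) = √(-1132441/414987) = I*√469948293267/414987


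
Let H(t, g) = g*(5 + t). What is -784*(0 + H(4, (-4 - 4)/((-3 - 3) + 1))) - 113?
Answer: -57013/5 ≈ -11403.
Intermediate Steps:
-784*(0 + H(4, (-4 - 4)/((-3 - 3) + 1))) - 113 = -784*(0 + ((-4 - 4)/((-3 - 3) + 1))*(5 + 4)) - 113 = -784*(0 - 8/(-6 + 1)*9) - 113 = -784*(0 - 8/(-5)*9) - 113 = -784*(0 - 8*(-1/5)*9) - 113 = -784*(0 + (8/5)*9) - 113 = -784*(0 + 72/5) - 113 = -784*72/5 - 113 = -112*504/5 - 113 = -56448/5 - 113 = -57013/5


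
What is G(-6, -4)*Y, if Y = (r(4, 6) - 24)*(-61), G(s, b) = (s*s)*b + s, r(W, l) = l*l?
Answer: 109800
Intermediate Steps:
r(W, l) = l**2
G(s, b) = s + b*s**2 (G(s, b) = s**2*b + s = b*s**2 + s = s + b*s**2)
Y = -732 (Y = (6**2 - 24)*(-61) = (36 - 24)*(-61) = 12*(-61) = -732)
G(-6, -4)*Y = -6*(1 - 4*(-6))*(-732) = -6*(1 + 24)*(-732) = -6*25*(-732) = -150*(-732) = 109800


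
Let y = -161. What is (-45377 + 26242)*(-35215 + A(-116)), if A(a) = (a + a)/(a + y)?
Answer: 186648970605/277 ≈ 6.7382e+8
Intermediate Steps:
A(a) = 2*a/(-161 + a) (A(a) = (a + a)/(a - 161) = (2*a)/(-161 + a) = 2*a/(-161 + a))
(-45377 + 26242)*(-35215 + A(-116)) = (-45377 + 26242)*(-35215 + 2*(-116)/(-161 - 116)) = -19135*(-35215 + 2*(-116)/(-277)) = -19135*(-35215 + 2*(-116)*(-1/277)) = -19135*(-35215 + 232/277) = -19135*(-9754323/277) = 186648970605/277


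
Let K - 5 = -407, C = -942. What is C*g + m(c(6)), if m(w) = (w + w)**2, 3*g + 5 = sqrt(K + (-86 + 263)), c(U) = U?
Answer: 1714 - 4710*I ≈ 1714.0 - 4710.0*I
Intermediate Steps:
K = -402 (K = 5 - 407 = -402)
g = -5/3 + 5*I (g = -5/3 + sqrt(-402 + (-86 + 263))/3 = -5/3 + sqrt(-402 + 177)/3 = -5/3 + sqrt(-225)/3 = -5/3 + (15*I)/3 = -5/3 + 5*I ≈ -1.6667 + 5.0*I)
m(w) = 4*w**2 (m(w) = (2*w)**2 = 4*w**2)
C*g + m(c(6)) = -942*(-5/3 + 5*I) + 4*6**2 = (1570 - 4710*I) + 4*36 = (1570 - 4710*I) + 144 = 1714 - 4710*I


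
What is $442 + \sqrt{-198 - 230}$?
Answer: $442 + 2 i \sqrt{107} \approx 442.0 + 20.688 i$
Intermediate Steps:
$442 + \sqrt{-198 - 230} = 442 + \sqrt{-428} = 442 + 2 i \sqrt{107}$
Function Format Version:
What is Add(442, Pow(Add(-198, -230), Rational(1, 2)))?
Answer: Add(442, Mul(2, I, Pow(107, Rational(1, 2)))) ≈ Add(442.00, Mul(20.688, I))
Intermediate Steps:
Add(442, Pow(Add(-198, -230), Rational(1, 2))) = Add(442, Pow(-428, Rational(1, 2))) = Add(442, Mul(2, I, Pow(107, Rational(1, 2))))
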